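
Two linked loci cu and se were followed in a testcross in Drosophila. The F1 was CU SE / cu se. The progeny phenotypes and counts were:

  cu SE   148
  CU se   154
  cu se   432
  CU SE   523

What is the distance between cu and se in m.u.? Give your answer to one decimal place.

The recombinant classes are CU se and cu SE: 154 + 148 = 302.
Recombination frequency = 302/1257 = 0.2403 ≈ 24.0%, i.e. 24.0 m.u.

24.0 m.u.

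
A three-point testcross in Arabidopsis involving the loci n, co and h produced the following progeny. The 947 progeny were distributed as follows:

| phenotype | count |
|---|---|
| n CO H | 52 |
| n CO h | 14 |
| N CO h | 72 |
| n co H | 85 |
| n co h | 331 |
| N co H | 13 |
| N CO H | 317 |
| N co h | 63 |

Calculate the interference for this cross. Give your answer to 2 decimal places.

The two most frequent reciprocal classes, n co h and N CO H, are the parental types, so the F1 was n co h / N CO H.
The two rarest classes, n CO h and N co H, are the double crossovers. Comparing them with the parentals, only the co allele has switched, so co is the middle locus and the order is n – co – h.
n–co: (115 + 27)/947 = 0.1499; co–h: (157 + 27)/947 = 0.1943.
Expected DCO frequency = 0.1499 × 0.1943 ≈ 0.02913; observed = 27/947 ≈ 0.02851.
Coefficient of coincidence = 0.02851/0.02913 ≈ 0.98; interference = 1 − 0.98 = 0.02.

0.02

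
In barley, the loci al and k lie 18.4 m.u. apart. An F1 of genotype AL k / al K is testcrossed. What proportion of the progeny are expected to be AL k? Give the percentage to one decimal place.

40.8%

A map distance of 18.4 m.u. corresponds to a recombination frequency of 0.184.
The F1 is AL k / al K, so AL k is a parental gamete class with expected frequency (1 − r)/2 = 0.816/2 = 0.4080.
That is 0.4080 = 40.8% of the progeny.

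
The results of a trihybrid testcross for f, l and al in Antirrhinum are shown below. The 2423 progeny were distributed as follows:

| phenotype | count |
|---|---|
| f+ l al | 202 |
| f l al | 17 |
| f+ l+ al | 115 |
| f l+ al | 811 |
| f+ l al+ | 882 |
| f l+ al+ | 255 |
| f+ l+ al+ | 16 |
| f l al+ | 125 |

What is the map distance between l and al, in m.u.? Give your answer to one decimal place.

The two most frequent reciprocal classes, f+ l al+ and f l+ al, are the parental types, so the F1 was f+ l al+ / f l+ al.
The two rarest classes, f+ l+ al+ and f l al, are the double crossovers. Comparing them with the parentals, only the l allele has switched, so l is the middle locus and the order is al – l – f.
Crossovers in the al–l interval produce the single-crossover classes f+ l al and f l+ al+ (202 + 255 = 457) plus the double crossovers (33).
RF(al–l) = (457 + 33) / 2423 = 490/2423 = 0.2022 → 20.2 m.u.

20.2 m.u.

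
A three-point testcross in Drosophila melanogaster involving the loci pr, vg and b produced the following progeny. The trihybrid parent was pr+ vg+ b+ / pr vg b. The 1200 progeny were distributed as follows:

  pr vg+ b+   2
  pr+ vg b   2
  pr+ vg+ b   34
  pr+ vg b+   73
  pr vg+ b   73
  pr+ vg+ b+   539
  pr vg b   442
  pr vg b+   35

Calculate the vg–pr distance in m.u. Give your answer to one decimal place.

12.5 m.u.

The two rarest classes, pr vg+ b+ and pr+ vg b, are the double crossovers. Comparing them with the parentals, only the pr allele has switched, so pr is the middle locus and the order is vg – pr – b.
Crossovers in the vg–pr interval produce the single-crossover classes pr+ vg b+ and pr vg+ b (73 + 73 = 146) plus the double crossovers (4).
RF(vg–pr) = (146 + 4) / 1200 = 150/1200 = 0.1250 → 12.5 m.u.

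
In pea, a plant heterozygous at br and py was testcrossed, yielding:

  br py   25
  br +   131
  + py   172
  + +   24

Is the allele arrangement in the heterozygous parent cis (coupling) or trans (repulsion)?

The two most frequent classes are + py (172) and br + (131); these are the parental (non-recombinant) types.
So the F1 carried + py on one chromosome and br + on the other — the recessive alleles are on opposite chromosomes (trans / repulsion).

trans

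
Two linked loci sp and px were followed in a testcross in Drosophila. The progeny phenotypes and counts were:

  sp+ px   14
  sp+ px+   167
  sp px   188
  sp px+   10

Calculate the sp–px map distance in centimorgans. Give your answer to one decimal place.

The two most frequent classes, sp+ px+ (167) and sp px (188), are the parental types, so the F1 was sp+ px+ / sp px.
The recombinant classes are sp+ px and sp px+: 14 + 10 = 24.
Recombination frequency = 24/379 = 0.0633 ≈ 6.3%, i.e. 6.3 centimorgans.

6.3 centimorgans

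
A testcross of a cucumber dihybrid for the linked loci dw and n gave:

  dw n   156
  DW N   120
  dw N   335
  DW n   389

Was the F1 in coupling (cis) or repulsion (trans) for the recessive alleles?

trans

The two most frequent classes are DW n (389) and dw N (335); these are the parental (non-recombinant) types.
So the F1 carried DW n on one chromosome and dw N on the other — the recessive alleles are on opposite chromosomes (trans / repulsion).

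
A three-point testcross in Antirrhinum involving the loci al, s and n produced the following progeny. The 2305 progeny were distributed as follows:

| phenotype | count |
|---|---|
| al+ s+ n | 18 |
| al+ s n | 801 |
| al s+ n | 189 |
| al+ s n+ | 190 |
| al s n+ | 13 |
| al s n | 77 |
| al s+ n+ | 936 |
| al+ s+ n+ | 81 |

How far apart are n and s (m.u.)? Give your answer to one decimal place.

The two most frequent reciprocal classes, al+ s n and al s+ n+, are the parental types, so the F1 was al+ s n / al s+ n+.
The two rarest classes, al+ s+ n and al s n+, are the double crossovers. Comparing them with the parentals, only the s allele has switched, so s is the middle locus and the order is n – s – al.
Crossovers in the n–s interval produce the single-crossover classes al+ s n+ and al s+ n (190 + 189 = 379) plus the double crossovers (31).
RF(n–s) = (379 + 31) / 2305 = 410/2305 = 0.1779 → 17.8 m.u.

17.8 m.u.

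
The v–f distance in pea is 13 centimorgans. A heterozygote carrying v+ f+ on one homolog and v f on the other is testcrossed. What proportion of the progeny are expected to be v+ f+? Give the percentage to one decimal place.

43.5%

A map distance of 13 centimorgans corresponds to a recombination frequency of 0.130.
The F1 is v+ f+ / v f, so v+ f+ is a parental gamete class with expected frequency (1 − r)/2 = 0.870/2 = 0.4350.
That is 0.4350 = 43.5% of the progeny.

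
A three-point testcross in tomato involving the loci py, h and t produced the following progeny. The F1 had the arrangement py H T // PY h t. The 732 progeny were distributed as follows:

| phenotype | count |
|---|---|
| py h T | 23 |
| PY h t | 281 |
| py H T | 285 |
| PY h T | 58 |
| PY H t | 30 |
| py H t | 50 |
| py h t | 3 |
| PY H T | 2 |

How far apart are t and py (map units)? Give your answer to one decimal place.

The two rarest classes, PY H T and py h t, are the double crossovers. Comparing them with the parentals, only the py allele has switched, so py is the middle locus and the order is t – py – h.
Crossovers in the t–py interval produce the single-crossover classes py H t and PY h T (50 + 58 = 108) plus the double crossovers (5).
RF(t–py) = (108 + 5) / 732 = 113/732 = 0.1544 → 15.4 map units.

15.4 map units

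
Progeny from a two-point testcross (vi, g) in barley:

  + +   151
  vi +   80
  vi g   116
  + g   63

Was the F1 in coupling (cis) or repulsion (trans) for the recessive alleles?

The two most frequent classes are + + (151) and vi g (116); these are the parental (non-recombinant) types.
So the F1 carried + + on one chromosome and vi g on the other — the recessive alleles are on the same chromosome (cis / coupling).

cis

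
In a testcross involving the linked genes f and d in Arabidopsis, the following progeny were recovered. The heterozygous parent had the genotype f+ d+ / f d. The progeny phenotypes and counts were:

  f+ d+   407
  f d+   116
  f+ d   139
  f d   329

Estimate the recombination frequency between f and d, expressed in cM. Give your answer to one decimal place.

25.7 cM

The recombinant classes are f+ d and f d+: 139 + 116 = 255.
Recombination frequency = 255/991 = 0.2573 ≈ 25.7%, i.e. 25.7 cM.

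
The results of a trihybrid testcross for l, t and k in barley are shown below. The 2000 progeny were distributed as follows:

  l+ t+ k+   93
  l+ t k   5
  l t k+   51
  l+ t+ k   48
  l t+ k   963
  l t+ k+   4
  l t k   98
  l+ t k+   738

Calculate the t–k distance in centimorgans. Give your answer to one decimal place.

10.0 centimorgans

The two most frequent reciprocal classes, l t+ k and l+ t k+, are the parental types, so the F1 was l t+ k / l+ t k+.
The two rarest classes, l t+ k+ and l+ t k, are the double crossovers. Comparing them with the parentals, only the k allele has switched, so k is the middle locus and the order is t – k – l.
Crossovers in the t–k interval produce the single-crossover classes l t k and l+ t+ k+ (98 + 93 = 191) plus the double crossovers (9).
RF(t–k) = (191 + 9) / 2000 = 200/2000 = 0.1000 → 10.0 centimorgans.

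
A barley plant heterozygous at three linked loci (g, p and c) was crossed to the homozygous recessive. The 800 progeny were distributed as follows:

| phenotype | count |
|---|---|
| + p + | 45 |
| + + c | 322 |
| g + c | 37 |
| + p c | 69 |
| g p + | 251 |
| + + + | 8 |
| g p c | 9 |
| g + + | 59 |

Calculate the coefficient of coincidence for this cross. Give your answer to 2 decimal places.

0.95

The two most frequent reciprocal classes, + + c and g p +, are the parental types, so the F1 was + + c / g p +.
The two rarest classes, + + + and g p c, are the double crossovers. Comparing them with the parentals, only the c allele has switched, so c is the middle locus and the order is p – c – g.
p–c: (128 + 17)/800 = 0.1812; c–g: (82 + 17)/800 = 0.1237.
Expected DCO frequency = 0.1812 × 0.1237 ≈ 0.02241; observed = 17/800 ≈ 0.02125.
Coefficient of coincidence = 0.02125/0.02241 ≈ 0.95.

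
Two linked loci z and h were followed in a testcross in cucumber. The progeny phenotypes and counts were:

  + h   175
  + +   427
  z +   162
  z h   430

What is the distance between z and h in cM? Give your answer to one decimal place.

28.2 cM

The two most frequent classes, + + (427) and z h (430), are the parental types, so the F1 was + + / z h.
The recombinant classes are + h and z +: 175 + 162 = 337.
Recombination frequency = 337/1194 = 0.2822 ≈ 28.2%, i.e. 28.2 cM.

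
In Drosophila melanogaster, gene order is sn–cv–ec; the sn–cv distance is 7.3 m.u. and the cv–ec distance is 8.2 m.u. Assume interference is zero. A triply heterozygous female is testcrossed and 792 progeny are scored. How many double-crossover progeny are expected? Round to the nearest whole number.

5

Map distances give recombination frequencies of 0.073 and 0.082 for the two intervals.
With no interference, expected double-crossover frequency = 0.073 × 0.082 = 0.00599.
Expected number = 0.00599 × 792 = 4.74 ≈ 5.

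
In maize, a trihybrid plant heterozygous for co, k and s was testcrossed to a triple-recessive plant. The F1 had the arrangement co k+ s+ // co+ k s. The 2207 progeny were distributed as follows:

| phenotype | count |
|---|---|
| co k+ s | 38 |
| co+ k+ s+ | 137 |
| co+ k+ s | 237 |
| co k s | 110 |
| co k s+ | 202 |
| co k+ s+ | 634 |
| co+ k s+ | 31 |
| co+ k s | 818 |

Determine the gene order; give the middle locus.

s

The two rarest classes, co k+ s and co+ k s+, are the double crossovers. Comparing them with the parentals, only the s allele has switched, so s is the middle locus and the order is co – s – k.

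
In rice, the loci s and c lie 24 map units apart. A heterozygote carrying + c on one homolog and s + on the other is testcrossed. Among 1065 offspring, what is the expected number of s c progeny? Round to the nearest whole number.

128

A map distance of 24 map units corresponds to a recombination frequency of 0.240.
The F1 is + c / s +, so s c is a recombinant gamete class with expected frequency r/2 = 0.240/2 = 0.1200.
Expected number = 0.1200 × 1065 = 127.80 ≈ 128.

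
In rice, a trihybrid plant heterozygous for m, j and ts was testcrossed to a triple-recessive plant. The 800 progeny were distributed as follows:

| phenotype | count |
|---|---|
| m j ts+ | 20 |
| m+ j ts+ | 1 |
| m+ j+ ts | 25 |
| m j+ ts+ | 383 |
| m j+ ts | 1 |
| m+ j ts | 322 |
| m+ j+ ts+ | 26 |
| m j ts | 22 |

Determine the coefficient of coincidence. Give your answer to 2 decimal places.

The two most frequent reciprocal classes, m j+ ts+ and m+ j ts, are the parental types, so the F1 was m j+ ts+ / m+ j ts.
The two rarest classes, m j+ ts and m+ j ts+, are the double crossovers. Comparing them with the parentals, only the ts allele has switched, so ts is the middle locus and the order is m – ts – j.
m–ts: (48 + 2)/800 = 0.0625; ts–j: (45 + 2)/800 = 0.0587.
Expected DCO frequency = 0.0625 × 0.0587 ≈ 0.00367; observed = 2/800 ≈ 0.00250.
Coefficient of coincidence = 0.00250/0.00367 ≈ 0.68.

0.68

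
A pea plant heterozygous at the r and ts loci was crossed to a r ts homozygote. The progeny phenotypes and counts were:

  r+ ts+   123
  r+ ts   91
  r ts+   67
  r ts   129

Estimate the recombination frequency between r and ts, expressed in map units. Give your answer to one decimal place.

38.5 map units

The two most frequent classes, r+ ts+ (123) and r ts (129), are the parental types, so the F1 was r+ ts+ / r ts.
The recombinant classes are r+ ts and r ts+: 91 + 67 = 158.
Recombination frequency = 158/410 = 0.3854 ≈ 38.5%, i.e. 38.5 map units.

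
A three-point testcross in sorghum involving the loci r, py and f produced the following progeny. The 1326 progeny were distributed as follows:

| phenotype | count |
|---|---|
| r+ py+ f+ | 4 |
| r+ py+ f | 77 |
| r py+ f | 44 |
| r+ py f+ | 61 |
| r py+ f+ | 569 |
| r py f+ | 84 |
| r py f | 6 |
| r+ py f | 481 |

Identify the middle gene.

The two most frequent reciprocal classes, r py+ f+ and r+ py f, are the parental types, so the F1 was r py+ f+ / r+ py f.
The two rarest classes, r+ py+ f+ and r py f, are the double crossovers. Comparing them with the parentals, only the r allele has switched, so r is the middle locus and the order is f – r – py.

r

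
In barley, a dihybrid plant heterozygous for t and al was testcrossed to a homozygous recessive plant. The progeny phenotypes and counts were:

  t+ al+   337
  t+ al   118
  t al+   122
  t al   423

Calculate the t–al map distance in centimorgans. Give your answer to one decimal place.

The two most frequent classes, t+ al+ (337) and t al (423), are the parental types, so the F1 was t+ al+ / t al.
The recombinant classes are t+ al and t al+: 118 + 122 = 240.
Recombination frequency = 240/1000 = 0.2400 ≈ 24.0%, i.e. 24.0 centimorgans.

24.0 centimorgans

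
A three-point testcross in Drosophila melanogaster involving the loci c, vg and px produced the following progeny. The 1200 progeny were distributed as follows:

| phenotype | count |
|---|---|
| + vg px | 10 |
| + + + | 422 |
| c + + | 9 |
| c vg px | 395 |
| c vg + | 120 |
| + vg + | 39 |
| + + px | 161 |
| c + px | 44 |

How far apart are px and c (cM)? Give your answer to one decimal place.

25.0 cM

The two most frequent reciprocal classes, c vg px and + + +, are the parental types, so the F1 was c vg px / + + +.
The two rarest classes, + vg px and c + +, are the double crossovers. Comparing them with the parentals, only the c allele has switched, so c is the middle locus and the order is vg – c – px.
Crossovers in the c–px interval produce the single-crossover classes c vg + and + + px (120 + 161 = 281) plus the double crossovers (19).
RF(c–px) = (281 + 19) / 1200 = 300/1200 = 0.2500 → 25.0 cM.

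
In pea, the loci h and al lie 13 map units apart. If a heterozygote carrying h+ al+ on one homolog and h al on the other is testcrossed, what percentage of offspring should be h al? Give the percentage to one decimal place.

A map distance of 13 map units corresponds to a recombination frequency of 0.130.
The F1 is h+ al+ / h al, so h al is a parental gamete class with expected frequency (1 − r)/2 = 0.870/2 = 0.4350.
That is 0.4350 = 43.5% of the progeny.

43.5%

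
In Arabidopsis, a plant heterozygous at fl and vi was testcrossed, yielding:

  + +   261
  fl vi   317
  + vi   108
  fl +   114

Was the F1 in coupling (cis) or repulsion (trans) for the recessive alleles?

The two most frequent classes are + + (261) and fl vi (317); these are the parental (non-recombinant) types.
So the F1 carried + + on one chromosome and fl vi on the other — the recessive alleles are on the same chromosome (cis / coupling).

cis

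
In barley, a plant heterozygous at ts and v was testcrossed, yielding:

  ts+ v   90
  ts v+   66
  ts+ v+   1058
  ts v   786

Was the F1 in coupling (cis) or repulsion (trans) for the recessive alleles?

cis

The two most frequent classes are ts+ v+ (1058) and ts v (786); these are the parental (non-recombinant) types.
So the F1 carried ts+ v+ on one chromosome and ts v on the other — the recessive alleles are on the same chromosome (cis / coupling).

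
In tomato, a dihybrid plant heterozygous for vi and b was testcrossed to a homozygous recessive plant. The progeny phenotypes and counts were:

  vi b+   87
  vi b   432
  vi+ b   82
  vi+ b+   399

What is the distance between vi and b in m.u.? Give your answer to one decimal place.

16.9 m.u.

The two most frequent classes, vi+ b+ (399) and vi b (432), are the parental types, so the F1 was vi+ b+ / vi b.
The recombinant classes are vi+ b and vi b+: 82 + 87 = 169.
Recombination frequency = 169/1000 = 0.1690 ≈ 16.9%, i.e. 16.9 m.u.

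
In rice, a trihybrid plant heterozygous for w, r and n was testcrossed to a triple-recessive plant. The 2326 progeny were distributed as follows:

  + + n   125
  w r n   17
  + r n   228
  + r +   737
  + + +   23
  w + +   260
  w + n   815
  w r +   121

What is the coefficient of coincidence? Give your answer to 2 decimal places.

0.62

The two most frequent reciprocal classes, w + n and + r +, are the parental types, so the F1 was w + n / + r +.
The two rarest classes, w r n and + + +, are the double crossovers. Comparing them with the parentals, only the r allele has switched, so r is the middle locus and the order is w – r – n.
w–r: (246 + 40)/2326 = 0.1230; r–n: (488 + 40)/2326 = 0.2270.
Expected DCO frequency = 0.1230 × 0.2270 ≈ 0.02792; observed = 40/2326 ≈ 0.01720.
Coefficient of coincidence = 0.01720/0.02792 ≈ 0.62.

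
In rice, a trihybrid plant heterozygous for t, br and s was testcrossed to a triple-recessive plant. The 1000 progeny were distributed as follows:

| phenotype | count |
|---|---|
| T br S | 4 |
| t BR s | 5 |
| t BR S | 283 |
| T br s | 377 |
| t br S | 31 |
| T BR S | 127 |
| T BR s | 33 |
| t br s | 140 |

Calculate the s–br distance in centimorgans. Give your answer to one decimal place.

The two most frequent reciprocal classes, t BR S and T br s, are the parental types, so the F1 was t BR S / T br s.
The two rarest classes, t BR s and T br S, are the double crossovers. Comparing them with the parentals, only the s allele has switched, so s is the middle locus and the order is t – s – br.
Crossovers in the s–br interval produce the single-crossover classes t br S and T BR s (31 + 33 = 64) plus the double crossovers (9).
RF(s–br) = (64 + 9) / 1000 = 73/1000 = 0.0730 → 7.3 centimorgans.

7.3 centimorgans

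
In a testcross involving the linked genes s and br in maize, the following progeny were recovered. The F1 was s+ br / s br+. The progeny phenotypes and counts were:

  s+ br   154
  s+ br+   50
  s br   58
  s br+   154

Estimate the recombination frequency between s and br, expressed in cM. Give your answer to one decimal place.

26.0 cM

The recombinant classes are s+ br+ and s br: 50 + 58 = 108.
Recombination frequency = 108/416 = 0.2596 ≈ 26.0%, i.e. 26.0 cM.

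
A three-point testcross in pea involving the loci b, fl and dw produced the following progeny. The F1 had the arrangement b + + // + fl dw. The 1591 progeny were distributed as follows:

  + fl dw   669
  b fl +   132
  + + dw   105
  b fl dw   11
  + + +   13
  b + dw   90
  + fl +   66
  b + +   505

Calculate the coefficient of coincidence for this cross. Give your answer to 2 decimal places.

The two rarest classes, + + + and b fl dw, are the double crossovers. Comparing them with the parentals, only the b allele has switched, so b is the middle locus and the order is fl – b – dw.
fl–b: (237 + 24)/1591 = 0.1640; b–dw: (156 + 24)/1591 = 0.1131.
Expected DCO frequency = 0.1640 × 0.1131 ≈ 0.01855; observed = 24/1591 ≈ 0.01508.
Coefficient of coincidence = 0.01508/0.01855 ≈ 0.81.

0.81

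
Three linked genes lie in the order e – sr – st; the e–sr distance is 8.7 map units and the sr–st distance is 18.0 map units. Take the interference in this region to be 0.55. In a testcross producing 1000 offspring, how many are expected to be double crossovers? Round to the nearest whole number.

7

Map distances give recombination frequencies of 0.087 and 0.180 for the two intervals.
With interference 0.55 (so coincidence = 0.45), expected double-crossover frequency = 0.087 × 0.180 × 0.45 = 0.00705.
Expected number = 0.00705 × 1000 = 7.05 ≈ 7.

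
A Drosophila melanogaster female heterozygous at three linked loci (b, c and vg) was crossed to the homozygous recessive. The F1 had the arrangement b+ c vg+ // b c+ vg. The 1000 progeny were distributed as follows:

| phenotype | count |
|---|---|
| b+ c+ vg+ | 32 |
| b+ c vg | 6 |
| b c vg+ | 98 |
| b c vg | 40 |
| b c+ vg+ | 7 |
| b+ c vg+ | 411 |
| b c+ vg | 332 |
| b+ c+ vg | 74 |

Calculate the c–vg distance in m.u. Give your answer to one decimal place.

8.5 m.u.

The two rarest classes, b+ c vg and b c+ vg+, are the double crossovers. Comparing them with the parentals, only the vg allele has switched, so vg is the middle locus and the order is b – vg – c.
Crossovers in the vg–c interval produce the single-crossover classes b+ c+ vg+ and b c vg (32 + 40 = 72) plus the double crossovers (13).
RF(vg–c) = (72 + 13) / 1000 = 85/1000 = 0.0850 → 8.5 m.u.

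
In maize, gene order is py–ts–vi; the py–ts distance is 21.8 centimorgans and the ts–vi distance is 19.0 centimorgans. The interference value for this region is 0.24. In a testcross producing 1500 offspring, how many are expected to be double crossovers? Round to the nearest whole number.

47

Map distances give recombination frequencies of 0.218 and 0.190 for the two intervals.
With interference 0.24 (so coincidence = 0.76), expected double-crossover frequency = 0.218 × 0.190 × 0.76 = 0.03148.
Expected number = 0.03148 × 1500 = 47.22 ≈ 47.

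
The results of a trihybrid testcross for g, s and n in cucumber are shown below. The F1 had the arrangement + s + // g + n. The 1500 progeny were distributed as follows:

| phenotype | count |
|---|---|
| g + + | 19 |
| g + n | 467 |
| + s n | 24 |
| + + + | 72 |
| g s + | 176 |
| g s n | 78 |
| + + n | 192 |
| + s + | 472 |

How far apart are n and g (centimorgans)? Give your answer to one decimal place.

27.4 centimorgans

The two rarest classes, + s n and g + +, are the double crossovers. Comparing them with the parentals, only the n allele has switched, so n is the middle locus and the order is s – n – g.
Crossovers in the n–g interval produce the single-crossover classes g s + and + + n (176 + 192 = 368) plus the double crossovers (43).
RF(n–g) = (368 + 43) / 1500 = 411/1500 = 0.2740 → 27.4 centimorgans.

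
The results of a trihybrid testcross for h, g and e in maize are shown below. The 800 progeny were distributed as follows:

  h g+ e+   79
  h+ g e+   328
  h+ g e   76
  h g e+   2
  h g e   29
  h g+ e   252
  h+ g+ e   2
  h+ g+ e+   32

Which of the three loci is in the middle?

h

The two most frequent reciprocal classes, h+ g e+ and h g+ e, are the parental types, so the F1 was h+ g e+ / h g+ e.
The two rarest classes, h g e+ and h+ g+ e, are the double crossovers. Comparing them with the parentals, only the h allele has switched, so h is the middle locus and the order is e – h – g.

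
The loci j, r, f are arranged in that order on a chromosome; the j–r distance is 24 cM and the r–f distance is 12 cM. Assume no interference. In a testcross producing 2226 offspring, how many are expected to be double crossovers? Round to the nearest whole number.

64

Map distances give recombination frequencies of 0.240 and 0.120 for the two intervals.
With no interference, expected double-crossover frequency = 0.240 × 0.120 = 0.02880.
Expected number = 0.02880 × 2226 = 64.11 ≈ 64.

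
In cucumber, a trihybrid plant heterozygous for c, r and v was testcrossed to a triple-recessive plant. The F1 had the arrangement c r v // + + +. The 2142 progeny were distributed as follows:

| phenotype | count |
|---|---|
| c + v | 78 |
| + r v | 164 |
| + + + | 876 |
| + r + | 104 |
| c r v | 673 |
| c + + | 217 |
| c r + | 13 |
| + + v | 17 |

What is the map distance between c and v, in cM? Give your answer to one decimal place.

The two rarest classes, c r + and + + v, are the double crossovers. Comparing them with the parentals, only the v allele has switched, so v is the middle locus and the order is r – v – c.
Crossovers in the v–c interval produce the single-crossover classes + r v and c + + (164 + 217 = 381) plus the double crossovers (30).
RF(v–c) = (381 + 30) / 2142 = 411/2142 = 0.1919 → 19.2 cM.

19.2 cM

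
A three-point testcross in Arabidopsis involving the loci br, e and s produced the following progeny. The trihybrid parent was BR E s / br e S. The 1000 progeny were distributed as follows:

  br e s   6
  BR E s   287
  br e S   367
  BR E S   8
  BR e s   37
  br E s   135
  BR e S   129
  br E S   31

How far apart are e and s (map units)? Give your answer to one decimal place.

The two rarest classes, BR E S and br e s, are the double crossovers. Comparing them with the parentals, only the s allele has switched, so s is the middle locus and the order is br – s – e.
Crossovers in the s–e interval produce the single-crossover classes BR e s and br E S (37 + 31 = 68) plus the double crossovers (14).
RF(s–e) = (68 + 14) / 1000 = 82/1000 = 0.0820 → 8.2 map units.

8.2 map units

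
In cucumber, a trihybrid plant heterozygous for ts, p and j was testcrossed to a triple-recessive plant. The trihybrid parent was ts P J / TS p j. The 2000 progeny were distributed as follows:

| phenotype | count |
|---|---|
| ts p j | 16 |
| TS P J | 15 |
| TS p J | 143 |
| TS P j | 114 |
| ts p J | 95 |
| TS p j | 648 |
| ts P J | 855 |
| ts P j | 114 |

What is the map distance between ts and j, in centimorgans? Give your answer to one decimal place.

14.4 centimorgans

The two rarest classes, TS P J and ts p j, are the double crossovers. Comparing them with the parentals, only the ts allele has switched, so ts is the middle locus and the order is p – ts – j.
Crossovers in the ts–j interval produce the single-crossover classes ts P j and TS p J (114 + 143 = 257) plus the double crossovers (31).
RF(ts–j) = (257 + 31) / 2000 = 288/2000 = 0.1440 → 14.4 centimorgans.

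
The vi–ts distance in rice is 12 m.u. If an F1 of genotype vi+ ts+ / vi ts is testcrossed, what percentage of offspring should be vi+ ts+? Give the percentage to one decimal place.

A map distance of 12 m.u. corresponds to a recombination frequency of 0.120.
The F1 is vi+ ts+ / vi ts, so vi+ ts+ is a parental gamete class with expected frequency (1 − r)/2 = 0.880/2 = 0.4400.
That is 0.4400 = 44.0% of the progeny.

44.0%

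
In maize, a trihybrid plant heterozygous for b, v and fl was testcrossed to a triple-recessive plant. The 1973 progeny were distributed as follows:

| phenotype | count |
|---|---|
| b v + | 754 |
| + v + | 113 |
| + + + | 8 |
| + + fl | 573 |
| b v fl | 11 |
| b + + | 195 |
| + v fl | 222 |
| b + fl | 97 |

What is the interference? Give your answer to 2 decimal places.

0.62

The two most frequent reciprocal classes, b v + and + + fl, are the parental types, so the F1 was b v + / + + fl.
The two rarest classes, b v fl and + + +, are the double crossovers. Comparing them with the parentals, only the fl allele has switched, so fl is the middle locus and the order is b – fl – v.
b–fl: (210 + 19)/1973 = 0.1161; fl–v: (417 + 19)/1973 = 0.2210.
Expected DCO frequency = 0.1161 × 0.2210 ≈ 0.02566; observed = 19/1973 ≈ 0.00963.
Coefficient of coincidence = 0.00963/0.02566 ≈ 0.38; interference = 1 − 0.38 = 0.62.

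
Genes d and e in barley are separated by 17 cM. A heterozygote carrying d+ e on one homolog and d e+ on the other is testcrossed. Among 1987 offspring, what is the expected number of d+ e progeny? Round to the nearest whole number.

A map distance of 17 cM corresponds to a recombination frequency of 0.170.
The F1 is d+ e / d e+, so d+ e is a parental gamete class with expected frequency (1 − r)/2 = 0.830/2 = 0.4150.
Expected number = 0.4150 × 1987 = 824.60 ≈ 825.

825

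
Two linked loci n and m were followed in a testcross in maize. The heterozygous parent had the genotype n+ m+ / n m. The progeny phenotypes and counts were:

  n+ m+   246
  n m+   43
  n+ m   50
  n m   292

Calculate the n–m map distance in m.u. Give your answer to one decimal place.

14.7 m.u.

The recombinant classes are n+ m and n m+: 50 + 43 = 93.
Recombination frequency = 93/631 = 0.1474 ≈ 14.7%, i.e. 14.7 m.u.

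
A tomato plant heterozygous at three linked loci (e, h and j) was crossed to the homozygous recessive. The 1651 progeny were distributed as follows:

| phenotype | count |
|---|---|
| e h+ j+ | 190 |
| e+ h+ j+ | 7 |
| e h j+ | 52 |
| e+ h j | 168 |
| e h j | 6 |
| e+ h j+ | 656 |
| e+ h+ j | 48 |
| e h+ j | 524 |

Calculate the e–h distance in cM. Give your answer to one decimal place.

6.8 cM

The two most frequent reciprocal classes, e+ h j+ and e h+ j, are the parental types, so the F1 was e+ h j+ / e h+ j.
The two rarest classes, e+ h+ j+ and e h j, are the double crossovers. Comparing them with the parentals, only the h allele has switched, so h is the middle locus and the order is e – h – j.
Crossovers in the e–h interval produce the single-crossover classes e h j+ and e+ h+ j (52 + 48 = 100) plus the double crossovers (13).
RF(e–h) = (100 + 13) / 1651 = 113/1651 = 0.0684 → 6.8 cM.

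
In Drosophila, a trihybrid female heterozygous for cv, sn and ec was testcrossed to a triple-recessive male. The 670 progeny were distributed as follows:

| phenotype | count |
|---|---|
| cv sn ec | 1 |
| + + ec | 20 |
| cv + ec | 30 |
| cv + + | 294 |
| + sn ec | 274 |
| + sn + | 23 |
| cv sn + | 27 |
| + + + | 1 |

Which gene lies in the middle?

cv

The two most frequent reciprocal classes, cv + + and + sn ec, are the parental types, so the F1 was cv + + / + sn ec.
The two rarest classes, + + + and cv sn ec, are the double crossovers. Comparing them with the parentals, only the cv allele has switched, so cv is the middle locus and the order is sn – cv – ec.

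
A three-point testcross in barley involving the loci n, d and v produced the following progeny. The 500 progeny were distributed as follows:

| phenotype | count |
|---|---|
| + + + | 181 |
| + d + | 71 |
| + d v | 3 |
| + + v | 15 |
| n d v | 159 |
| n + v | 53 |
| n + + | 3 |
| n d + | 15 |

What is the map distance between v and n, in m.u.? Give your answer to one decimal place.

7.2 m.u.

The two most frequent reciprocal classes, + + + and n d v, are the parental types, so the F1 was + + + / n d v.
The two rarest classes, n + + and + d v, are the double crossovers. Comparing them with the parentals, only the n allele has switched, so n is the middle locus and the order is v – n – d.
Crossovers in the v–n interval produce the single-crossover classes + + v and n d + (15 + 15 = 30) plus the double crossovers (6).
RF(v–n) = (30 + 6) / 500 = 36/500 = 0.0720 → 7.2 m.u.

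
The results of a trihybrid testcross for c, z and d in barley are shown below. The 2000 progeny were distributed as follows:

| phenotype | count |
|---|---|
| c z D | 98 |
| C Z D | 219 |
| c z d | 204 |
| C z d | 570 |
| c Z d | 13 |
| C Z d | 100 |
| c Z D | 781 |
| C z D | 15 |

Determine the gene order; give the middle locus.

d

The two most frequent reciprocal classes, c Z D and C z d, are the parental types, so the F1 was c Z D / C z d.
The two rarest classes, c Z d and C z D, are the double crossovers. Comparing them with the parentals, only the d allele has switched, so d is the middle locus and the order is c – d – z.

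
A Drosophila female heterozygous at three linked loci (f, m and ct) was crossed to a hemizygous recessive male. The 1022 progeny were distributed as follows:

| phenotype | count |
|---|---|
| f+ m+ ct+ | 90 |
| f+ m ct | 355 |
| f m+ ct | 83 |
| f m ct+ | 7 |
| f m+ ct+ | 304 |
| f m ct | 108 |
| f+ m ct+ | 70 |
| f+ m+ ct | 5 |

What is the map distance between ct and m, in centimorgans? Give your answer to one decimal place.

The two most frequent reciprocal classes, f+ m ct and f m+ ct+, are the parental types, so the F1 was f+ m ct / f m+ ct+.
The two rarest classes, f+ m+ ct and f m ct+, are the double crossovers. Comparing them with the parentals, only the m allele has switched, so m is the middle locus and the order is ct – m – f.
Crossovers in the ct–m interval produce the single-crossover classes f+ m ct+ and f m+ ct (70 + 83 = 153) plus the double crossovers (12).
RF(ct–m) = (153 + 12) / 1022 = 165/1022 = 0.1614 → 16.1 centimorgans.

16.1 centimorgans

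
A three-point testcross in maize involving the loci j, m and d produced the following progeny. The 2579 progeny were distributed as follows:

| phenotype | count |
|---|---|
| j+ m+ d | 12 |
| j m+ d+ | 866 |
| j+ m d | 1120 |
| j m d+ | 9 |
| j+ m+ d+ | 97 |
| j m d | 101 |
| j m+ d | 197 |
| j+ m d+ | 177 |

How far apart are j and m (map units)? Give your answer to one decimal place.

8.5 map units

The two most frequent reciprocal classes, j m+ d+ and j+ m d, are the parental types, so the F1 was j m+ d+ / j+ m d.
The two rarest classes, j m d+ and j+ m+ d, are the double crossovers. Comparing them with the parentals, only the m allele has switched, so m is the middle locus and the order is j – m – d.
Crossovers in the j–m interval produce the single-crossover classes j+ m+ d+ and j m d (97 + 101 = 198) plus the double crossovers (21).
RF(j–m) = (198 + 21) / 2579 = 219/2579 = 0.0849 → 8.5 map units.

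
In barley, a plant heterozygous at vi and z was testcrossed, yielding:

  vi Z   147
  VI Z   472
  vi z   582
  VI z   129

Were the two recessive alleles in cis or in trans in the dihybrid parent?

cis

The two most frequent classes are VI Z (472) and vi z (582); these are the parental (non-recombinant) types.
So the F1 carried VI Z on one chromosome and vi z on the other — the recessive alleles are on the same chromosome (cis / coupling).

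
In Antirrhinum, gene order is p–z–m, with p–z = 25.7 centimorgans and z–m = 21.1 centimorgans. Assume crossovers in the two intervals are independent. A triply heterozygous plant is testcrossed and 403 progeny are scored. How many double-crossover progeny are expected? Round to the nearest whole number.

22

Map distances give recombination frequencies of 0.257 and 0.211 for the two intervals.
With no interference, expected double-crossover frequency = 0.257 × 0.211 = 0.05423.
Expected number = 0.05423 × 403 = 21.85 ≈ 22.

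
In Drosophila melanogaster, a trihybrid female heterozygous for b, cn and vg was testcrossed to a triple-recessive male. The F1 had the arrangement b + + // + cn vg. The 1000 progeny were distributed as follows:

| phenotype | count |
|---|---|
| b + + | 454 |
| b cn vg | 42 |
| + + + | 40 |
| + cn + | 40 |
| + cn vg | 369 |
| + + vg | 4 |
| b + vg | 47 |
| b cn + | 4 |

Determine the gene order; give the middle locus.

The two rarest classes, b cn + and + + vg, are the double crossovers. Comparing them with the parentals, only the cn allele has switched, so cn is the middle locus and the order is vg – cn – b.

cn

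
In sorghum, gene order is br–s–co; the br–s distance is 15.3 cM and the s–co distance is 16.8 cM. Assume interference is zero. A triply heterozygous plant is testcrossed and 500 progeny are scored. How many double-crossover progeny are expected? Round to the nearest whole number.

Map distances give recombination frequencies of 0.153 and 0.168 for the two intervals.
With no interference, expected double-crossover frequency = 0.153 × 0.168 = 0.02570.
Expected number = 0.02570 × 500 = 12.85 ≈ 13.

13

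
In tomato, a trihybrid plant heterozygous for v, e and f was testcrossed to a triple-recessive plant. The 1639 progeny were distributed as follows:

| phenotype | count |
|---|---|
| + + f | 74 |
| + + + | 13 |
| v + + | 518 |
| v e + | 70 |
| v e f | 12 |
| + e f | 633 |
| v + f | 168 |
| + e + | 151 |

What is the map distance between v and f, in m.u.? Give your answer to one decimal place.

21.0 m.u.

The two most frequent reciprocal classes, + e f and v + +, are the parental types, so the F1 was + e f / v + +.
The two rarest classes, v e f and + + +, are the double crossovers. Comparing them with the parentals, only the v allele has switched, so v is the middle locus and the order is e – v – f.
Crossovers in the v–f interval produce the single-crossover classes + e + and v + f (151 + 168 = 319) plus the double crossovers (25).
RF(v–f) = (319 + 25) / 1639 = 344/1639 = 0.2099 → 21.0 m.u.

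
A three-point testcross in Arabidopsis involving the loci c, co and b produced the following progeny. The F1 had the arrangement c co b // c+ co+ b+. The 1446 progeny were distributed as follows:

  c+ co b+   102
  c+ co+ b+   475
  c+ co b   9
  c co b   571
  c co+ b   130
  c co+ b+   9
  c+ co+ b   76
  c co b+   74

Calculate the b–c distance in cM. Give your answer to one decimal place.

11.6 cM

The two rarest classes, c+ co b and c co+ b+, are the double crossovers. Comparing them with the parentals, only the c allele has switched, so c is the middle locus and the order is b – c – co.
Crossovers in the b–c interval produce the single-crossover classes c co b+ and c+ co+ b (74 + 76 = 150) plus the double crossovers (18).
RF(b–c) = (150 + 18) / 1446 = 168/1446 = 0.1162 → 11.6 cM.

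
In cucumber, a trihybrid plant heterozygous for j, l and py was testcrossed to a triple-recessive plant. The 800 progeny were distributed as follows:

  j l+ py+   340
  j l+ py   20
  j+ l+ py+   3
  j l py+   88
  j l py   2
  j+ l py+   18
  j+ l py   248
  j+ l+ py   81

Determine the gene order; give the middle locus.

The two most frequent reciprocal classes, j l+ py+ and j+ l py, are the parental types, so the F1 was j l+ py+ / j+ l py.
The two rarest classes, j+ l+ py+ and j l py, are the double crossovers. Comparing them with the parentals, only the j allele has switched, so j is the middle locus and the order is py – j – l.

j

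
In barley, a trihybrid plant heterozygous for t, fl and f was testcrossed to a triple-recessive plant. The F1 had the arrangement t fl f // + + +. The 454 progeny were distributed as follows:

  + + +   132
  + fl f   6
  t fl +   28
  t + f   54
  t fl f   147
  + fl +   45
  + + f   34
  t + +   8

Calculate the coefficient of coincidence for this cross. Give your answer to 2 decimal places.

The two rarest classes, + fl f and t + +, are the double crossovers. Comparing them with the parentals, only the t allele has switched, so t is the middle locus and the order is f – t – fl.
f–t: (62 + 14)/454 = 0.1674; t–fl: (99 + 14)/454 = 0.2489.
Expected DCO frequency = 0.1674 × 0.2489 ≈ 0.04167; observed = 14/454 ≈ 0.03084.
Coefficient of coincidence = 0.03084/0.04167 ≈ 0.74.

0.74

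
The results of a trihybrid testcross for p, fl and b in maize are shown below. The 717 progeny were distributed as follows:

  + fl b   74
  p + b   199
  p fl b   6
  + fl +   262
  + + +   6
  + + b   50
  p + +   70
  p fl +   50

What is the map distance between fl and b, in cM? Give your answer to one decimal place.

21.8 cM

The two most frequent reciprocal classes, + fl + and p + b, are the parental types, so the F1 was + fl + / p + b.
The two rarest classes, + + + and p fl b, are the double crossovers. Comparing them with the parentals, only the fl allele has switched, so fl is the middle locus and the order is b – fl – p.
Crossovers in the b–fl interval produce the single-crossover classes + fl b and p + + (74 + 70 = 144) plus the double crossovers (12).
RF(b–fl) = (144 + 12) / 717 = 156/717 = 0.2176 → 21.8 cM.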